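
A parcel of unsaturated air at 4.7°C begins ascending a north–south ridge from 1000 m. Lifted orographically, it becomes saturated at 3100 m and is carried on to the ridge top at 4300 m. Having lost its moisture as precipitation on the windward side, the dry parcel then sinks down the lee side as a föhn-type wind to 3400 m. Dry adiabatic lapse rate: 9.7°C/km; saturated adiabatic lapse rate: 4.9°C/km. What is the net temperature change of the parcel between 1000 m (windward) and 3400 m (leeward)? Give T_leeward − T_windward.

1000–3100 m, dry: Δz = 2.1 km ⇒ ΔT = -20.37°C; T = -15.67°C
3100–4300 m, saturated: Δz = 1.2 km ⇒ ΔT = -5.88°C; T = -21.55°C
4300–3400 m, dry descent: Δz = 0.9 km ⇒ ΔT = +8.73°C; T = -12.82°C
Net change vs windward start: -12.82 − 4.7 = -17.52°C

-17.52°C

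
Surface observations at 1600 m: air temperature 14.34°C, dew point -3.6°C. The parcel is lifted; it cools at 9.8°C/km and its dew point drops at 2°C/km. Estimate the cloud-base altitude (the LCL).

T and T_d converge at 9.8 − 2 = 7.8°C per km
Height above start = (14.34 − (-3.6)) / 7.8 = 2.3 km
LCL altitude = 1600 m + 2300 m = 3900 m

3900 m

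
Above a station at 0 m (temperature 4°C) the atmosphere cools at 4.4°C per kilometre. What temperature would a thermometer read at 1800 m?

0–1800 m, environmental: Δz = 1.8 km ⇒ ΔT = -7.92°C; T = -3.92°C

-3.92°C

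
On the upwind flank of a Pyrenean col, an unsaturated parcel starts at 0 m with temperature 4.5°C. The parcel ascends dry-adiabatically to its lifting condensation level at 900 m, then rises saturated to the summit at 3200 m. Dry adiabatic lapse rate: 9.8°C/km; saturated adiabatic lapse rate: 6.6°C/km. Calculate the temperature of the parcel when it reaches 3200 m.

0 → 900 m (dry, 9.8°C/km): ΔT = -9.8 × 0.9 = -8.82°C → T = -4.32°C
900 → 3200 m (saturated, 6.6°C/km): ΔT = -6.6 × 2.3 = -15.18°C → T = -19.5°C

-19.5°C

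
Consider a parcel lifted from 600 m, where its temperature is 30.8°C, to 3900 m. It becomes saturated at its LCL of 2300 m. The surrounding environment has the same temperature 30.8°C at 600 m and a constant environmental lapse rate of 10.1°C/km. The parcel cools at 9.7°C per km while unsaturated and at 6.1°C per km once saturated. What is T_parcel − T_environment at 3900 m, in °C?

Parcel:
  600–2300 m, dry: Δz = 1.7 km ⇒ ΔT = -16.49°C; T = 14.31°C
  2300–3900 m, saturated: Δz = 1.6 km ⇒ ΔT = -9.76°C; T = 4.55°C
Environment:
  600–3900 m, environment: Δz = 3.3 km ⇒ ΔT = -33.33°C; T = -2.53°C
T_parcel − T_env = 4.55 − (-2.53) = +7.08°C

+7.08°C (parcel warmer than environment)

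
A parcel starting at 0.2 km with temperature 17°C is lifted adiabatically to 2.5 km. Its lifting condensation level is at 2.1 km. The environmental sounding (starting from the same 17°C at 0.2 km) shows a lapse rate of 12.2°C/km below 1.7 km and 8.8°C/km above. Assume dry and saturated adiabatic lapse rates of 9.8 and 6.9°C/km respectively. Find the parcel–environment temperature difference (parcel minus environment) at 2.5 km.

Parcel:
  From 200 m to 2100 m (dry): cools by 9.8 × 1.9 = 18.62°C, giving -1.62°C.
  From 2100 m to 2500 m (saturated): cools by 6.9 × 0.4 = 2.76°C, giving -4.38°C.
Environment:
  From 200 m to 1700 m (environment, lower layer): cools by 12.2 × 1.5 = 18.3°C, giving -1.3°C.
  From 1700 m to 2500 m (environment, upper layer): cools by 8.8 × 0.8 = 7.04°C, giving -8.34°C.
T_parcel − T_env = -4.38 − (-8.34) = +3.96°C

+3.96°C (parcel warmer than environment)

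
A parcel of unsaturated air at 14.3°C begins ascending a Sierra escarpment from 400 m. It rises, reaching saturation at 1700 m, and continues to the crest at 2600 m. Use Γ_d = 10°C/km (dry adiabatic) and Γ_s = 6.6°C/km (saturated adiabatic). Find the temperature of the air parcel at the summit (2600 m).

-4.64°C

Dry to 1700 m: -10 × 1.3 km = -13°C, so T = 1.3°C.
Saturated to 2600 m: -6.6 × 0.9 km = -5.94°C, so T = -4.64°C.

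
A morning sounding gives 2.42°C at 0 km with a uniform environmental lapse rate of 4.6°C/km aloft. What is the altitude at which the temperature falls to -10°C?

Height above start = (2.42 − (-10)) / 4.6 = 2.7 km
Altitude = 0 m + 2700 m = 2700 m

2.7 km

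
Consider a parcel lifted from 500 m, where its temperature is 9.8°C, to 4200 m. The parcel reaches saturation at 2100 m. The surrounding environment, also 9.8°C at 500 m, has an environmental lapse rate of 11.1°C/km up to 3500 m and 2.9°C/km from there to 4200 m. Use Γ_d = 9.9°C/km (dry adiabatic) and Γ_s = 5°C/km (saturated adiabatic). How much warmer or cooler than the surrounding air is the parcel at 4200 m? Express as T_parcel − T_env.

Parcel:
  500 → 2100 m (dry, 9.9°C/km): ΔT = -9.9 × 1.6 = -15.84°C → T = -6.04°C
  2100 → 4200 m (saturated, 5°C/km): ΔT = -5 × 2.1 = -10.5°C → T = -16.54°C
Environment:
  500 → 3500 m (environment, lower layer, 11.1°C/km): ΔT = -11.1 × 3 = -33.3°C → T = -23.5°C
  3500 → 4200 m (environment, upper layer, 2.9°C/km): ΔT = -2.9 × 0.7 = -2.03°C → T = -25.53°C
T_parcel − T_env = -16.54 − (-25.53) = +8.99°C

+8.99°C (parcel warmer than environment)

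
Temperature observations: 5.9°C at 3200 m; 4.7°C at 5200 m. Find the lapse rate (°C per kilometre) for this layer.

0.6°C/km

Γ = −ΔT/Δz = (5.9 − 4.7) / (5200 − 3200) m
  = 1.2°C / 2 km = 0.6°C/km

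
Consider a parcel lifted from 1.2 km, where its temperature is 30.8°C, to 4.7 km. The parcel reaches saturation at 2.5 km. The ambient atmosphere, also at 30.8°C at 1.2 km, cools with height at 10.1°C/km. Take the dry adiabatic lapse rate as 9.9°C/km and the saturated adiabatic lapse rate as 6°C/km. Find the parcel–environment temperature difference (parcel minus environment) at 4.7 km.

+9.28°C (parcel warmer than environment)

Parcel:
  1200 → 2500 m (dry, 9.9°C/km): ΔT = -9.9 × 1.3 = -12.87°C → T = 17.93°C
  2500 → 4700 m (saturated, 6°C/km): ΔT = -6 × 2.2 = -13.2°C → T = 4.73°C
Environment:
  1200 → 4700 m (environment, 10.1°C/km): ΔT = -10.1 × 3.5 = -35.35°C → T = -4.55°C
T_parcel − T_env = 4.73 − (-4.55) = +9.28°C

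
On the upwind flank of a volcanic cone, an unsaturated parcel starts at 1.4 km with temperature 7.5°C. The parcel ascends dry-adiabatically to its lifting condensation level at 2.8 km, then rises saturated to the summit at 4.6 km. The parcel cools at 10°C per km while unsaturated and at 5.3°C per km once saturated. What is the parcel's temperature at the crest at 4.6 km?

From 1400 m to 2800 m (dry): cools by 10 × 1.4 = 14°C, giving -6.5°C.
From 2800 m to 4600 m (saturated): cools by 5.3 × 1.8 = 9.54°C, giving -16.04°C.

-16.04°C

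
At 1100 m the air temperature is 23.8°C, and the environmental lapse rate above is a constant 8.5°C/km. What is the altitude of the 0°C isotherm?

Height above start = (23.8 − 0) / 8.5 = 2.8 km
Altitude = 1100 m + 2800 m = 3900 m

3900 m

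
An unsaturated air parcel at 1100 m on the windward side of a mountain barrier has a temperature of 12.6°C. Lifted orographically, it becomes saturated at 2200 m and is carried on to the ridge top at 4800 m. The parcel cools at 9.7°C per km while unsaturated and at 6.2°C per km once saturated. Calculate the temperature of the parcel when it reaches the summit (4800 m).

-14.19°C

From 1100 m to 2200 m (dry): cools by 9.7 × 1.1 = 10.67°C, giving 1.93°C.
From 2200 m to 4800 m (saturated): cools by 6.2 × 2.6 = 16.12°C, giving -14.19°C.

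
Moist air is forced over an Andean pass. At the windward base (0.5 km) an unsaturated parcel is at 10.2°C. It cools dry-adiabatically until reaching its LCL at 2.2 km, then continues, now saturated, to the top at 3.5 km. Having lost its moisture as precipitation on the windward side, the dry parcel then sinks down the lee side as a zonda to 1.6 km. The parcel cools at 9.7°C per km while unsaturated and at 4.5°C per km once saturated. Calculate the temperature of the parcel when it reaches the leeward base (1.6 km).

6.29°C

500–2200 m, dry: Δz = 1.7 km ⇒ ΔT = -16.49°C; T = -6.29°C
2200–3500 m, saturated: Δz = 1.3 km ⇒ ΔT = -5.85°C; T = -12.14°C
3500–1600 m, dry descent: Δz = 1.9 km ⇒ ΔT = +18.43°C; T = 6.29°C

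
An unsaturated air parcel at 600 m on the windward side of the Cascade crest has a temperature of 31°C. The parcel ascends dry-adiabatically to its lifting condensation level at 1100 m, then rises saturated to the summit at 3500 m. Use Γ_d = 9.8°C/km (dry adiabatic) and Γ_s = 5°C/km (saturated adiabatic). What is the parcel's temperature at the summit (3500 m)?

600 → 1100 m (dry, 9.8°C/km): ΔT = -9.8 × 0.5 = -4.9°C → T = 26.1°C
1100 → 3500 m (saturated, 5°C/km): ΔT = -5 × 2.4 = -12°C → T = 14.1°C

14.1°C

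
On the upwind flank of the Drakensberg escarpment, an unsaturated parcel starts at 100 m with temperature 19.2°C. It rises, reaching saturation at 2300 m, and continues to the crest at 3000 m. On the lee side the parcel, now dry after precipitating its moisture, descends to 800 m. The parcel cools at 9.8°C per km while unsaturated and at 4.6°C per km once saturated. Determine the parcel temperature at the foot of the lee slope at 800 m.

Dry to 2300 m: -9.8 × 2.2 km = -21.56°C, so T = -2.36°C.
Saturated to 3000 m: -4.6 × 0.7 km = -3.22°C, so T = -5.58°C.
Dry descent to 800 m: +9.8 × 2.2 km = +21.56°C, so T = 15.98°C.

15.98°C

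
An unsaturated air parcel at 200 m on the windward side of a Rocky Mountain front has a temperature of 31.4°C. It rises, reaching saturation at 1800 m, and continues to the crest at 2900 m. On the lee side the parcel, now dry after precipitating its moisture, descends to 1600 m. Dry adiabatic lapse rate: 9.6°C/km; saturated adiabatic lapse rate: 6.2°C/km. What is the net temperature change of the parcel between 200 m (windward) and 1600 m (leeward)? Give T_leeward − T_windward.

From 200 m to 1800 m (dry): cools by 9.6 × 1.6 = 15.36°C, giving 16.04°C.
From 1800 m to 2900 m (saturated): cools by 6.2 × 1.1 = 6.82°C, giving 9.22°C.
From 2900 m to 1600 m (dry descent): warms by 9.6 × 1.3 = 12.48°C, giving 21.7°C.
Net change vs windward start: 21.7 − 31.4 = -9.7°C

-9.7°C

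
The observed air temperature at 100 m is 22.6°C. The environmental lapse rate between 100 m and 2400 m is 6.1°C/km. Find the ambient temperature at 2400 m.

8.57°C

100–2400 m, environmental: Δz = 2.3 km ⇒ ΔT = -14.03°C; T = 8.57°C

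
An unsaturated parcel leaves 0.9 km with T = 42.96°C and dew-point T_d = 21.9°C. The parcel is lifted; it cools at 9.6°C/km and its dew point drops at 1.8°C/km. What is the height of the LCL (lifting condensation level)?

3.6 km

T and T_d converge at 9.6 − 1.8 = 7.8°C per km
Height above start = (42.96 − 21.9) / 7.8 = 2.7 km
LCL altitude = 900 m + 2700 m = 3600 m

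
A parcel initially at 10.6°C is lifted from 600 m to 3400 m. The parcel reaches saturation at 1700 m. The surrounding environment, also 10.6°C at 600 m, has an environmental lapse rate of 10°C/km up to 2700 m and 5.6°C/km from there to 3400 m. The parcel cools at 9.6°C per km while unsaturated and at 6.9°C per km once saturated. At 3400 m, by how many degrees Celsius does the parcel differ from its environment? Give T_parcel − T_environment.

Parcel:
  Dry to 1700 m: -9.6 × 1.1 km = -10.56°C, so T = 0.04°C.
  Saturated to 3400 m: -6.9 × 1.7 km = -11.73°C, so T = -11.69°C.
Environment:
  Environment, lower layer to 2700 m: -10 × 2.1 km = -21°C, so T = -10.4°C.
  Environment, upper layer to 3400 m: -5.6 × 0.7 km = -3.92°C, so T = -14.32°C.
T_parcel − T_env = -11.69 − (-14.32) = +2.63°C

+2.63°C (parcel warmer than environment)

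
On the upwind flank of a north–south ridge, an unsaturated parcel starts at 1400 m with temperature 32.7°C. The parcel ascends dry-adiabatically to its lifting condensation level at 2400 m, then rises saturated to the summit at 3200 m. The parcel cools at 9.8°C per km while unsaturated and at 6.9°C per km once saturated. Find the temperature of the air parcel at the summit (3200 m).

Dry to 2400 m: -9.8 × 1 km = -9.8°C, so T = 22.9°C.
Saturated to 3200 m: -6.9 × 0.8 km = -5.52°C, so T = 17.38°C.

17.38°C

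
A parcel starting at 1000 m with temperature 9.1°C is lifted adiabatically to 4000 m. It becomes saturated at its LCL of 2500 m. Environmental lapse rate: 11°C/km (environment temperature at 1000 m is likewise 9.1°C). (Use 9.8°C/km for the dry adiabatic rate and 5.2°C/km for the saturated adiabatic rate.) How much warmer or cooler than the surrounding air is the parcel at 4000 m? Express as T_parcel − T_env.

Parcel:
  1000 → 2500 m (dry, 9.8°C/km): ΔT = -9.8 × 1.5 = -14.7°C → T = -5.6°C
  2500 → 4000 m (saturated, 5.2°C/km): ΔT = -5.2 × 1.5 = -7.8°C → T = -13.4°C
Environment:
  1000 → 4000 m (environment, 11°C/km): ΔT = -11 × 3 = -33°C → T = -23.9°C
T_parcel − T_env = -13.4 − (-23.9) = +10.5°C

+10.5°C (parcel warmer than environment)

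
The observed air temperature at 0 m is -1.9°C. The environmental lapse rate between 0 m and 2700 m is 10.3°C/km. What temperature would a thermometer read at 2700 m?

0 → 2700 m (environmental, 10.3°C/km): ΔT = -10.3 × 2.7 = -27.81°C → T = -29.71°C

-29.71°C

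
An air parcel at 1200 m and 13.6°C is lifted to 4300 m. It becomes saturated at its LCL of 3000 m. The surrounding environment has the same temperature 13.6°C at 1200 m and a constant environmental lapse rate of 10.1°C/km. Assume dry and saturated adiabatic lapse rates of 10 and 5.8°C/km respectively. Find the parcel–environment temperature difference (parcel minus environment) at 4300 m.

+5.77°C (parcel warmer than environment)

Parcel:
  1200–3000 m, dry: Δz = 1.8 km ⇒ ΔT = -18°C; T = -4.4°C
  3000–4300 m, saturated: Δz = 1.3 km ⇒ ΔT = -7.54°C; T = -11.94°C
Environment:
  1200–4300 m, environment: Δz = 3.1 km ⇒ ΔT = -31.31°C; T = -17.71°C
T_parcel − T_env = -11.94 − (-17.71) = +5.77°C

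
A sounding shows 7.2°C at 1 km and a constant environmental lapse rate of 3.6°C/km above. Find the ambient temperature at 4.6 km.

-5.76°C

1000 → 4600 m (environmental, 3.6°C/km): ΔT = -3.6 × 3.6 = -12.96°C → T = -5.76°C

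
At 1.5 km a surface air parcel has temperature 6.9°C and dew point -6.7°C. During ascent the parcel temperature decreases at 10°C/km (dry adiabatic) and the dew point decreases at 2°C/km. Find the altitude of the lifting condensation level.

3.2 km

T and T_d converge at 10 − 2 = 8°C per km
Height above start = (6.9 − (-6.7)) / 8 = 1.7 km
LCL altitude = 1500 m + 1700 m = 3200 m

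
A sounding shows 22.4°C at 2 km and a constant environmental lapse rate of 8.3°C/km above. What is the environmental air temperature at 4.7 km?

2000–4700 m, environmental: Δz = 2.7 km ⇒ ΔT = -22.41°C; T = -0.01°C

-0.01°C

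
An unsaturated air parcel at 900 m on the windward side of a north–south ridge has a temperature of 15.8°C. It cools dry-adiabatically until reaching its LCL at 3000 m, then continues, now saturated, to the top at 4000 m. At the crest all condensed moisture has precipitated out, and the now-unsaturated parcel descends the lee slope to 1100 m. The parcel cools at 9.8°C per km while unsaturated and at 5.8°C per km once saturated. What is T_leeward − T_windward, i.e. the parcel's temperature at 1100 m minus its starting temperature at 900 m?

900 → 3000 m (dry, 9.8°C/km): ΔT = -9.8 × 2.1 = -20.58°C → T = -4.78°C
3000 → 4000 m (saturated, 5.8°C/km): ΔT = -5.8 × 1 = -5.8°C → T = -10.58°C
4000 → 1100 m (dry descent, 9.8°C/km): ΔT = +9.8 × 2.9 = +28.42°C → T = 17.84°C
Net change vs windward start: 17.84 − 15.8 = +2.04°C

+2.04°C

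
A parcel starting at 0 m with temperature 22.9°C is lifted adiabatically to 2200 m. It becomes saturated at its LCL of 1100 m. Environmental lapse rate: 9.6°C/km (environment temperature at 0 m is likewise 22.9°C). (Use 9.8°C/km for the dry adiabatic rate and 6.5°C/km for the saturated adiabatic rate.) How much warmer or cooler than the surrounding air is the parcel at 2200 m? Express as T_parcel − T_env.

Parcel:
  From 0 m to 1100 m (dry): cools by 9.8 × 1.1 = 10.78°C, giving 12.12°C.
  From 1100 m to 2200 m (saturated): cools by 6.5 × 1.1 = 7.15°C, giving 4.97°C.
Environment:
  From 0 m to 2200 m (environment): cools by 9.6 × 2.2 = 21.12°C, giving 1.78°C.
T_parcel − T_env = 4.97 − 1.78 = +3.19°C

+3.19°C (parcel warmer than environment)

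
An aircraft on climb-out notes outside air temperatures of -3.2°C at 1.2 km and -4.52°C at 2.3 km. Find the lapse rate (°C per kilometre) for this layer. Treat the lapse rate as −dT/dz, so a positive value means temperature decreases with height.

1.2°C/km

Γ = −ΔT/Δz = (-3.2 − (-4.52)) / (2300 − 1200) m
  = 1.32°C / 1.1 km = 1.2°C/km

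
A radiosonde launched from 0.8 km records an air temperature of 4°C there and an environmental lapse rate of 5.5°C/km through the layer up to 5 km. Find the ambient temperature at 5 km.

-19.1°C

From 800 m to 5000 m (environmental): cools by 5.5 × 4.2 = 23.1°C, giving -19.1°C.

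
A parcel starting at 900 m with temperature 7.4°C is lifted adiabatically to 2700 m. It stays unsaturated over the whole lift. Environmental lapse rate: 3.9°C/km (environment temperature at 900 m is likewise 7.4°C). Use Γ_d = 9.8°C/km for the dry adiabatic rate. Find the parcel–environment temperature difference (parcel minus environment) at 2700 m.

Parcel:
  Dry to 2700 m: -9.8 × 1.8 km = -17.64°C, so T = -10.24°C.
Environment:
  Environment to 2700 m: -3.9 × 1.8 km = -7.02°C, so T = 0.38°C.
T_parcel − T_env = -10.24 − 0.38 = -10.62°C

-10.62°C (parcel cooler than environment)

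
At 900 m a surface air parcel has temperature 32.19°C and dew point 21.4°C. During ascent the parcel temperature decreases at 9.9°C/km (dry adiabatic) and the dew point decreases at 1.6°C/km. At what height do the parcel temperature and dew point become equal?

T and T_d converge at 9.9 − 1.6 = 8.3°C per km
Height above start = (32.19 − 21.4) / 8.3 = 1.3 km
LCL altitude = 900 m + 1300 m = 2200 m

2200 m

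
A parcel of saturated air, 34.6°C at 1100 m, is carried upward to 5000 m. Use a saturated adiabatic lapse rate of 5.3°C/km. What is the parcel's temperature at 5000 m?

13.93°C

1100–5000 m, saturated adiabatic: Δz = 3.9 km ⇒ ΔT = -20.67°C; T = 13.93°C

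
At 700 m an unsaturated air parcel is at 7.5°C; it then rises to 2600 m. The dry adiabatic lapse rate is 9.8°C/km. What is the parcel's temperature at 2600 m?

-11.12°C

700 → 2600 m (dry adiabatic, 9.8°C/km): ΔT = -9.8 × 1.9 = -18.62°C → T = -11.12°C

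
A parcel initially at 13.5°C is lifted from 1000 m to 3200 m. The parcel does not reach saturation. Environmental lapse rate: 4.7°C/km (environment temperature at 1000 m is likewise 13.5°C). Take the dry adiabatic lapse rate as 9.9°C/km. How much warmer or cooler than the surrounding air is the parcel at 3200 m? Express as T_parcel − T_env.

Parcel:
  1000 → 3200 m (dry, 9.9°C/km): ΔT = -9.9 × 2.2 = -21.78°C → T = -8.28°C
Environment:
  1000 → 3200 m (environment, 4.7°C/km): ΔT = -4.7 × 2.2 = -10.34°C → T = 3.16°C
T_parcel − T_env = -8.28 − 3.16 = -11.44°C

-11.44°C (parcel cooler than environment)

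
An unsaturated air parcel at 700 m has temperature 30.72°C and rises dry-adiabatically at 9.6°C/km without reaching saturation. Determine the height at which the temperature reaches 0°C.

Height above start = (30.72 − 0) / 9.6 = 3.2 km
Altitude = 700 m + 3200 m = 3900 m

3900 m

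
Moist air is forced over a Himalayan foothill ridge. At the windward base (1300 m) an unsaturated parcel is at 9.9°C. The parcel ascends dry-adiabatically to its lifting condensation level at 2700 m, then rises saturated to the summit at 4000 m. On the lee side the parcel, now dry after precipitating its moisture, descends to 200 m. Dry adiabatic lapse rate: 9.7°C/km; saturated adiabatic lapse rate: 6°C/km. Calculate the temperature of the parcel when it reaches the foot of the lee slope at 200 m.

25.38°C

1300 → 2700 m (dry, 9.7°C/km): ΔT = -9.7 × 1.4 = -13.58°C → T = -3.68°C
2700 → 4000 m (saturated, 6°C/km): ΔT = -6 × 1.3 = -7.8°C → T = -11.48°C
4000 → 200 m (dry descent, 9.7°C/km): ΔT = +9.7 × 3.8 = +36.86°C → T = 25.38°C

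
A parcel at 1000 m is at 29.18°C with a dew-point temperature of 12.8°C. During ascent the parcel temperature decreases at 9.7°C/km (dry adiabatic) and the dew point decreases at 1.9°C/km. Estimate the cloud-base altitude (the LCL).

3100 m

T and T_d converge at 9.7 − 1.9 = 7.8°C per km
Height above start = (29.18 − 12.8) / 7.8 = 2.1 km
LCL altitude = 1000 m + 2100 m = 3100 m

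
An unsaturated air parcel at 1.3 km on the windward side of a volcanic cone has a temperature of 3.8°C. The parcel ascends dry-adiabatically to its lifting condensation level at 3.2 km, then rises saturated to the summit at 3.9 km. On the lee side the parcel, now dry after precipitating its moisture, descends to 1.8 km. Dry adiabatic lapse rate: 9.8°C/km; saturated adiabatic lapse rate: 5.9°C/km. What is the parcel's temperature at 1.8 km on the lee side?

1.63°C

From 1300 m to 3200 m (dry): cools by 9.8 × 1.9 = 18.62°C, giving -14.82°C.
From 3200 m to 3900 m (saturated): cools by 5.9 × 0.7 = 4.13°C, giving -18.95°C.
From 3900 m to 1800 m (dry descent): warms by 9.8 × 2.1 = 20.58°C, giving 1.63°C.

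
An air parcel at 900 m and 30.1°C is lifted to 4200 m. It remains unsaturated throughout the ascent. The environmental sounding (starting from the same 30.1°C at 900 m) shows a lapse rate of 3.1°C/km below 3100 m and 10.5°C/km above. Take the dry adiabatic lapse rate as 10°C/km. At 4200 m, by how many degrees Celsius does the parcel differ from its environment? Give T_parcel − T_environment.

Parcel:
  900 → 4200 m (dry, 10°C/km): ΔT = -10 × 3.3 = -33°C → T = -2.9°C
Environment:
  900 → 3100 m (environment, lower layer, 3.1°C/km): ΔT = -3.1 × 2.2 = -6.82°C → T = 23.28°C
  3100 → 4200 m (environment, upper layer, 10.5°C/km): ΔT = -10.5 × 1.1 = -11.55°C → T = 11.73°C
T_parcel − T_env = -2.9 − 11.73 = -14.63°C

-14.63°C (parcel cooler than environment)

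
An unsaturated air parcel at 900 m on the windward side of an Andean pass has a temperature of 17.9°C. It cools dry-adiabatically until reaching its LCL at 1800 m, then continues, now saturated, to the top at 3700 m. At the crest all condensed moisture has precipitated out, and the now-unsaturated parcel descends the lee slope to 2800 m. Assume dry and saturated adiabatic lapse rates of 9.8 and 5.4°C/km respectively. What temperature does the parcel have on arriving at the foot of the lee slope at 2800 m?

From 900 m to 1800 m (dry): cools by 9.8 × 0.9 = 8.82°C, giving 9.08°C.
From 1800 m to 3700 m (saturated): cools by 5.4 × 1.9 = 10.26°C, giving -1.18°C.
From 3700 m to 2800 m (dry descent): warms by 9.8 × 0.9 = 8.82°C, giving 7.64°C.

7.64°C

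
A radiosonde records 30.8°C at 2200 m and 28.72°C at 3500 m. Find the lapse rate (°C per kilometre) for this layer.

Γ = −ΔT/Δz = (30.8 − 28.72) / (3500 − 2200) m
  = 2.08°C / 1.3 km = 1.6°C/km

1.6°C/km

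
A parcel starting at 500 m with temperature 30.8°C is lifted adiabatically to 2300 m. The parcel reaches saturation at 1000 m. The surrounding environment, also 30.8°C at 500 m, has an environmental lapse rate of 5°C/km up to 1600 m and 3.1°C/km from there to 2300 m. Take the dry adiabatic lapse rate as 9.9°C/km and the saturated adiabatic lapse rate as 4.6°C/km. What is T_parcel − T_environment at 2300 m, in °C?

-3.26°C (parcel cooler than environment)

Parcel:
  From 500 m to 1000 m (dry): cools by 9.9 × 0.5 = 4.95°C, giving 25.85°C.
  From 1000 m to 2300 m (saturated): cools by 4.6 × 1.3 = 5.98°C, giving 19.87°C.
Environment:
  From 500 m to 1600 m (environment, lower layer): cools by 5 × 1.1 = 5.5°C, giving 25.3°C.
  From 1600 m to 2300 m (environment, upper layer): cools by 3.1 × 0.7 = 2.17°C, giving 23.13°C.
T_parcel − T_env = 19.87 − 23.13 = -3.26°C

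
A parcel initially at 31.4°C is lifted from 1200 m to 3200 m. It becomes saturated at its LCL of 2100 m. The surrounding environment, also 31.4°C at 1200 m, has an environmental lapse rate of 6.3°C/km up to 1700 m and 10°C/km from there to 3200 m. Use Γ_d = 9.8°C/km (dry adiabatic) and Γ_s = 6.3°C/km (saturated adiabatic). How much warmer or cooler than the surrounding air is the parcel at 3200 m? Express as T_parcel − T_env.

+2.4°C (parcel warmer than environment)

Parcel:
  Dry to 2100 m: -9.8 × 0.9 km = -8.82°C, so T = 22.58°C.
  Saturated to 3200 m: -6.3 × 1.1 km = -6.93°C, so T = 15.65°C.
Environment:
  Environment, lower layer to 1700 m: -6.3 × 0.5 km = -3.15°C, so T = 28.25°C.
  Environment, upper layer to 3200 m: -10 × 1.5 km = -15°C, so T = 13.25°C.
T_parcel − T_env = 15.65 − 13.25 = +2.4°C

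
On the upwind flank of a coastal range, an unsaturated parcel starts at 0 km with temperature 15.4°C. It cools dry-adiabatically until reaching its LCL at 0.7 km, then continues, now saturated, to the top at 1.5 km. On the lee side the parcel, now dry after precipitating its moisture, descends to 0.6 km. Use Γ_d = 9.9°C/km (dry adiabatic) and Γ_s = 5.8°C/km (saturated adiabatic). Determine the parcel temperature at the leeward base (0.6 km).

0 → 700 m (dry, 9.9°C/km): ΔT = -9.9 × 0.7 = -6.93°C → T = 8.47°C
700 → 1500 m (saturated, 5.8°C/km): ΔT = -5.8 × 0.8 = -4.64°C → T = 3.83°C
1500 → 600 m (dry descent, 9.9°C/km): ΔT = +9.9 × 0.9 = +8.91°C → T = 12.74°C

12.74°C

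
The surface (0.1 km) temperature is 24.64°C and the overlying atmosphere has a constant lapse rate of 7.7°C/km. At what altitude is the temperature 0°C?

Height above start = (24.64 − 0) / 7.7 = 3.2 km
Altitude = 100 m + 3200 m = 3300 m

3.3 km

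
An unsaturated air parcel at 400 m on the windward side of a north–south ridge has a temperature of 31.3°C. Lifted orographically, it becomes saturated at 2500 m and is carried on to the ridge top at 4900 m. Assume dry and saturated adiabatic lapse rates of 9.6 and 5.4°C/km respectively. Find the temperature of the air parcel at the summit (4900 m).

-1.82°C

Dry to 2500 m: -9.6 × 2.1 km = -20.16°C, so T = 11.14°C.
Saturated to 4900 m: -5.4 × 2.4 km = -12.96°C, so T = -1.82°C.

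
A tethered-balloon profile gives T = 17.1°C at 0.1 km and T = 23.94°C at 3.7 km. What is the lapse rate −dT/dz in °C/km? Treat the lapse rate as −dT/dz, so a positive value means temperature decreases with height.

-1.9°C/km

Γ = −ΔT/Δz = (17.1 − 23.94) / (3700 − 100) m
  = -6.84°C / 3.6 km = -1.9°C/km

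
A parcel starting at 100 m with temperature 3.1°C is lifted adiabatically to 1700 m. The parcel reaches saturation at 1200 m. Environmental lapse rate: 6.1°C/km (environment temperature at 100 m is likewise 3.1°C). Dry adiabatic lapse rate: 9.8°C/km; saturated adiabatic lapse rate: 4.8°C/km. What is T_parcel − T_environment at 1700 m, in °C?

Parcel:
  100 → 1200 m (dry, 9.8°C/km): ΔT = -9.8 × 1.1 = -10.78°C → T = -7.68°C
  1200 → 1700 m (saturated, 4.8°C/km): ΔT = -4.8 × 0.5 = -2.4°C → T = -10.08°C
Environment:
  100 → 1700 m (environment, 6.1°C/km): ΔT = -6.1 × 1.6 = -9.76°C → T = -6.66°C
T_parcel − T_env = -10.08 − (-6.66) = -3.42°C

-3.42°C (parcel cooler than environment)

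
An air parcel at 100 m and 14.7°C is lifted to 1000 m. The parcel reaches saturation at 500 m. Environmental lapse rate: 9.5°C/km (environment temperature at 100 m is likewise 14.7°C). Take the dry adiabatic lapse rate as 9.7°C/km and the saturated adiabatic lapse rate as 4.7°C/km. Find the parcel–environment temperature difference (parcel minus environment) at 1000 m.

+2.32°C (parcel warmer than environment)

Parcel:
  From 100 m to 500 m (dry): cools by 9.7 × 0.4 = 3.88°C, giving 10.82°C.
  From 500 m to 1000 m (saturated): cools by 4.7 × 0.5 = 2.35°C, giving 8.47°C.
Environment:
  From 100 m to 1000 m (environment): cools by 9.5 × 0.9 = 8.55°C, giving 6.15°C.
T_parcel − T_env = 8.47 − 6.15 = +2.32°C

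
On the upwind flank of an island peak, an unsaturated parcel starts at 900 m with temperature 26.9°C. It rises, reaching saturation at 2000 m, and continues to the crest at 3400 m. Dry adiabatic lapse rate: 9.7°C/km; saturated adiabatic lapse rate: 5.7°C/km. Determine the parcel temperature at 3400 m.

8.25°C

Dry to 2000 m: -9.7 × 1.1 km = -10.67°C, so T = 16.23°C.
Saturated to 3400 m: -5.7 × 1.4 km = -7.98°C, so T = 8.25°C.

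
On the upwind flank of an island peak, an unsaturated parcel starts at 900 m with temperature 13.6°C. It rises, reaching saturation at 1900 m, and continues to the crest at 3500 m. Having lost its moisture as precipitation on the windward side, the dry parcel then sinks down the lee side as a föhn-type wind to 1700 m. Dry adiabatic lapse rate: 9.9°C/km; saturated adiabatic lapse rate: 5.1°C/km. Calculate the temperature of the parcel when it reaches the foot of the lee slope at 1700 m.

13.36°C

900–1900 m, dry: Δz = 1 km ⇒ ΔT = -9.9°C; T = 3.7°C
1900–3500 m, saturated: Δz = 1.6 km ⇒ ΔT = -8.16°C; T = -4.46°C
3500–1700 m, dry descent: Δz = 1.8 km ⇒ ΔT = +17.82°C; T = 13.36°C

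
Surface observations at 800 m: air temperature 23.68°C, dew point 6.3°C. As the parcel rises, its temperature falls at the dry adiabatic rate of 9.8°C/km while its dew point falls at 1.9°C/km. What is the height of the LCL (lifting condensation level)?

T and T_d converge at 9.8 − 1.9 = 7.9°C per km
Height above start = (23.68 − 6.3) / 7.9 = 2.2 km
LCL altitude = 800 m + 2200 m = 3000 m

3000 m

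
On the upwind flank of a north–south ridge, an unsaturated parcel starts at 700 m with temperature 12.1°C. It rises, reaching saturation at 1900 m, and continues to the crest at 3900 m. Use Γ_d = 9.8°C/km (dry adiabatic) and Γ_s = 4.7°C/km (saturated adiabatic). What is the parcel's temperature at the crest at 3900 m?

-9.06°C

700–1900 m, dry: Δz = 1.2 km ⇒ ΔT = -11.76°C; T = 0.34°C
1900–3900 m, saturated: Δz = 2 km ⇒ ΔT = -9.4°C; T = -9.06°C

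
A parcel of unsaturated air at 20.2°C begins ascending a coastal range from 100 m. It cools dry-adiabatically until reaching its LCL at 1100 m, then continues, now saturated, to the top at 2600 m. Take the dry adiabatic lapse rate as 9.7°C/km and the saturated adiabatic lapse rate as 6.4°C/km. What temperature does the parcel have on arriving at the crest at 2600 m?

0.9°C

Dry to 1100 m: -9.7 × 1 km = -9.7°C, so T = 10.5°C.
Saturated to 2600 m: -6.4 × 1.5 km = -9.6°C, so T = 0.9°C.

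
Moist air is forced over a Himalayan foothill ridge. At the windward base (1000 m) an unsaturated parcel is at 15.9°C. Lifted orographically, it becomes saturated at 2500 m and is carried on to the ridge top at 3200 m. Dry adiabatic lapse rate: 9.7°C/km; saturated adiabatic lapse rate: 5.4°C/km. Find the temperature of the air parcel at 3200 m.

1000–2500 m, dry: Δz = 1.5 km ⇒ ΔT = -14.55°C; T = 1.35°C
2500–3200 m, saturated: Δz = 0.7 km ⇒ ΔT = -3.78°C; T = -2.43°C

-2.43°C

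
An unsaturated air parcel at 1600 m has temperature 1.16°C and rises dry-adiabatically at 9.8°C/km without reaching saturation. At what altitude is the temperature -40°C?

5800 m

Height above start = (1.16 − (-40)) / 9.8 = 4.2 km
Altitude = 1600 m + 4200 m = 5800 m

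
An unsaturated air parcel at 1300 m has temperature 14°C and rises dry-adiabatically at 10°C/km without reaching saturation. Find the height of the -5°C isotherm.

Height above start = (14 − (-5)) / 10 = 1.9 km
Altitude = 1300 m + 1900 m = 3200 m

3200 m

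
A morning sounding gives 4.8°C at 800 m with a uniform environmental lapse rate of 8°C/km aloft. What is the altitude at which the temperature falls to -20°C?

3900 m

Height above start = (4.8 − (-20)) / 8 = 3.1 km
Altitude = 800 m + 3100 m = 3900 m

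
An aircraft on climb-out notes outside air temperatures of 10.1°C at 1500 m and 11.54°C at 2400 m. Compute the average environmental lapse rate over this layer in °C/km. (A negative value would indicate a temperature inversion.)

-1.6°C/km

Γ = −ΔT/Δz = (10.1 − 11.54) / (2400 − 1500) m
  = -1.44°C / 0.9 km = -1.6°C/km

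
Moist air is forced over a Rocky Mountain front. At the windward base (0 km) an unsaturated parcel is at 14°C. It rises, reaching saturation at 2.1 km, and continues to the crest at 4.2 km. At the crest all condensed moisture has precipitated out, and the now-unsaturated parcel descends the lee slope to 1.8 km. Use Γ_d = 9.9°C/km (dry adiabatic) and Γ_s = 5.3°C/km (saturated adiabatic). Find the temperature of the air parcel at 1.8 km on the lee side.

5.84°C

0 → 2100 m (dry, 9.9°C/km): ΔT = -9.9 × 2.1 = -20.79°C → T = -6.79°C
2100 → 4200 m (saturated, 5.3°C/km): ΔT = -5.3 × 2.1 = -11.13°C → T = -17.92°C
4200 → 1800 m (dry descent, 9.9°C/km): ΔT = +9.9 × 2.4 = +23.76°C → T = 5.84°C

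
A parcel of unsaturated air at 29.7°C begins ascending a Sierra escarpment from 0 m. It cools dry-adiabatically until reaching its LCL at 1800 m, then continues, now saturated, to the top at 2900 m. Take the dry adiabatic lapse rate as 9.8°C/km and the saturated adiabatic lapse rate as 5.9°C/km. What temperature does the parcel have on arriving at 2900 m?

5.57°C

0 → 1800 m (dry, 9.8°C/km): ΔT = -9.8 × 1.8 = -17.64°C → T = 12.06°C
1800 → 2900 m (saturated, 5.9°C/km): ΔT = -5.9 × 1.1 = -6.49°C → T = 5.57°C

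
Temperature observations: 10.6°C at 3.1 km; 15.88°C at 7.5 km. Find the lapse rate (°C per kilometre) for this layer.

Γ = −ΔT/Δz = (10.6 − 15.88) / (7500 − 3100) m
  = -5.28°C / 4.4 km = -1.2°C/km

-1.2°C/km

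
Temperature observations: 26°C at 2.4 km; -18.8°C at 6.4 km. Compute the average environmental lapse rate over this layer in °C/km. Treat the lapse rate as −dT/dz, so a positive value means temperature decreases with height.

11.2°C/km

Γ = −ΔT/Δz = (26 − (-18.8)) / (6400 − 2400) m
  = 44.8°C / 4 km = 11.2°C/km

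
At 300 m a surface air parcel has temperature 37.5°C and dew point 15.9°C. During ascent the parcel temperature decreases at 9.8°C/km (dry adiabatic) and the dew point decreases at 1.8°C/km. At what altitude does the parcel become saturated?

T and T_d converge at 9.8 − 1.8 = 8°C per km
Height above start = (37.5 − 15.9) / 8 = 2.7 km
LCL altitude = 300 m + 2700 m = 3000 m

3000 m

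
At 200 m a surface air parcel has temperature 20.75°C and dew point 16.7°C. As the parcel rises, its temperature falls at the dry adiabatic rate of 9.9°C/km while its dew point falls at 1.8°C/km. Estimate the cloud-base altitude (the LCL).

T and T_d converge at 9.9 − 1.8 = 8.1°C per km
Height above start = (20.75 − 16.7) / 8.1 = 0.5 km
LCL altitude = 200 m + 500 m = 700 m

700 m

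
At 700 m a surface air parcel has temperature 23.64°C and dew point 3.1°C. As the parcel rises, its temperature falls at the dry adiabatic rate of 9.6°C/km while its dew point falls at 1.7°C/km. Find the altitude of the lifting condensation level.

T and T_d converge at 9.6 − 1.7 = 7.9°C per km
Height above start = (23.64 − 3.1) / 7.9 = 2.6 km
LCL altitude = 700 m + 2600 m = 3300 m

3300 m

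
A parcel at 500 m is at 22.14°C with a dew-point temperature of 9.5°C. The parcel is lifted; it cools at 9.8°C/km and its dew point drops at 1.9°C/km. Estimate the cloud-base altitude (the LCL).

T and T_d converge at 9.8 − 1.9 = 7.9°C per km
Height above start = (22.14 − 9.5) / 7.9 = 1.6 km
LCL altitude = 500 m + 1600 m = 2100 m

2100 m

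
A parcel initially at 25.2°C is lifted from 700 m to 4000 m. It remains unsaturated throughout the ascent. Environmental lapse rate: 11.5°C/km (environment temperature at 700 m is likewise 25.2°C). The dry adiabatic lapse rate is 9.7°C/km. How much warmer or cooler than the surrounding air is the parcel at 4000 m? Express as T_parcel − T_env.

Parcel:
  Dry to 4000 m: -9.7 × 3.3 km = -32.01°C, so T = -6.81°C.
Environment:
  Environment to 4000 m: -11.5 × 3.3 km = -37.95°C, so T = -12.75°C.
T_parcel − T_env = -6.81 − (-12.75) = +5.94°C

+5.94°C (parcel warmer than environment)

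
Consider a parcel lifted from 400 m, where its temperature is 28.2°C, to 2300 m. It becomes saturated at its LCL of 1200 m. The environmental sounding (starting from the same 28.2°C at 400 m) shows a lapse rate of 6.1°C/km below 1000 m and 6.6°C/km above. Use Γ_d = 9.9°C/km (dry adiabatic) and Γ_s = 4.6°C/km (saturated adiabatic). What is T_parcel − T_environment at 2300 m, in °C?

-0.74°C (parcel cooler than environment)

Parcel:
  Dry to 1200 m: -9.9 × 0.8 km = -7.92°C, so T = 20.28°C.
  Saturated to 2300 m: -4.6 × 1.1 km = -5.06°C, so T = 15.22°C.
Environment:
  Environment, lower layer to 1000 m: -6.1 × 0.6 km = -3.66°C, so T = 24.54°C.
  Environment, upper layer to 2300 m: -6.6 × 1.3 km = -8.58°C, so T = 15.96°C.
T_parcel − T_env = 15.22 − 15.96 = -0.74°C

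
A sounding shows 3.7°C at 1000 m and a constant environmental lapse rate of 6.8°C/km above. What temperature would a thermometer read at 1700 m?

1000–1700 m, environmental: Δz = 0.7 km ⇒ ΔT = -4.76°C; T = -1.06°C

-1.06°C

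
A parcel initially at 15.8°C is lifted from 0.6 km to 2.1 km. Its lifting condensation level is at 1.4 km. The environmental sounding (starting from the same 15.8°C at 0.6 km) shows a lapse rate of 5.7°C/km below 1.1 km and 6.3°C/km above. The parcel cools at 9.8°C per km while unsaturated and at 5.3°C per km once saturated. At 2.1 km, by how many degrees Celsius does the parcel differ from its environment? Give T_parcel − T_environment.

Parcel:
  From 600 m to 1400 m (dry): cools by 9.8 × 0.8 = 7.84°C, giving 7.96°C.
  From 1400 m to 2100 m (saturated): cools by 5.3 × 0.7 = 3.71°C, giving 4.25°C.
Environment:
  From 600 m to 1100 m (environment, lower layer): cools by 5.7 × 0.5 = 2.85°C, giving 12.95°C.
  From 1100 m to 2100 m (environment, upper layer): cools by 6.3 × 1 = 6.3°C, giving 6.65°C.
T_parcel − T_env = 4.25 − 6.65 = -2.4°C

-2.4°C (parcel cooler than environment)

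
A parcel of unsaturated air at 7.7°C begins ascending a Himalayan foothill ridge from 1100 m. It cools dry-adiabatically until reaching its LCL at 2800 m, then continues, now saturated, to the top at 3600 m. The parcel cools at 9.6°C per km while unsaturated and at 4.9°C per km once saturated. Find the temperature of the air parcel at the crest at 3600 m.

-12.54°C

Dry to 2800 m: -9.6 × 1.7 km = -16.32°C, so T = -8.62°C.
Saturated to 3600 m: -4.9 × 0.8 km = -3.92°C, so T = -12.54°C.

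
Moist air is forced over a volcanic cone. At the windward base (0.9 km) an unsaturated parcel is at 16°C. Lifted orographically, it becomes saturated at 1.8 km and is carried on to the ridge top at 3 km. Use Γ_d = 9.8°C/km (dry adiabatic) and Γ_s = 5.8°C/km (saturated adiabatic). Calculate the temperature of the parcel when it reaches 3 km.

0.22°C

From 900 m to 1800 m (dry): cools by 9.8 × 0.9 = 8.82°C, giving 7.18°C.
From 1800 m to 3000 m (saturated): cools by 5.8 × 1.2 = 6.96°C, giving 0.22°C.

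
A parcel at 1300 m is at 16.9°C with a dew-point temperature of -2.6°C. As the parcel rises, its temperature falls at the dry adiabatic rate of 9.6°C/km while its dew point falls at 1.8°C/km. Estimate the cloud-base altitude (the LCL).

3800 m

T and T_d converge at 9.6 − 1.8 = 7.8°C per km
Height above start = (16.9 − (-2.6)) / 7.8 = 2.5 km
LCL altitude = 1300 m + 2500 m = 3800 m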